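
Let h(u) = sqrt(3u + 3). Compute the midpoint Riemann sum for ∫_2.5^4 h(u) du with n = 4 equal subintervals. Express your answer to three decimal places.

Δu = (4 − 2.5)/4 = 0.375.
Midpoints: 2.6875, 3.0625, 3.4375, 3.8125.
h(2.6875) ≈ 3.326, h(3.0625) ≈ 3.491, h(3.4375) ≈ 3.649, h(3.8125) ≈ 3.800.
Sum = Δu · [h(2.6875) + h(3.0625) + h(3.4375) + h(3.8125)].
Sum ≈ 5.350.

5.350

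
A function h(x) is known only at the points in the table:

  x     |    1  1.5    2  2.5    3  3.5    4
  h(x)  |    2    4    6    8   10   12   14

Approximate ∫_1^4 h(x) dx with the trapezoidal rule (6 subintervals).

Δx = 0.5.
T_6 = (0.5/2)·[2 + 2·4 + 2·6 + 2·8 + 2·10 + 2·12 + 14] = 24.

24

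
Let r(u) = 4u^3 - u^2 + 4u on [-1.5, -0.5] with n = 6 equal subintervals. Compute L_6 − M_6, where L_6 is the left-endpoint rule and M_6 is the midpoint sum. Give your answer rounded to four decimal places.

-1.6736

L_6 ≈ -11.726852.
M_6 ≈ -10.053241.
L_6 − M_6 ≈ -1.6736.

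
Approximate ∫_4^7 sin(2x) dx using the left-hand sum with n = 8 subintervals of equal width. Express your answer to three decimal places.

-0.135

Δx = (7 − 4)/8 = 0.375.
Left endpoints: 4, 4.375, 4.75, 5.125, 5.5, 5.875, 6.25, 6.625.
f(4) ≈ 0.989, f(4.375) ≈ 0.625, f(4.75) ≈ -0.075, f(5.125) ≈ -0.735, f(5.5) ≈ -1.000, f(5.875) ≈ -0.729, f(6.25) ≈ -0.066, f(6.625) ≈ 0.632.
Sum = Δx · [f(4) + f(4.375) + f(4.75) + ...].
Sum ≈ -0.135.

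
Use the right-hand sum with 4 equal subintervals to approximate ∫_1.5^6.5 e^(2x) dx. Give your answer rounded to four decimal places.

602443.1808

Δx = (6.5 − 1.5)/4 = 1.25.
Right endpoints: 2.75, 4, 5.25, 6.5.
f(2.75) ≈ 244.6919, f(4) ≈ 2980.9580, f(5.25) ≈ 36315.5027, f(6.5) ≈ 442413.3920.
Sum = Δx · [f(2.75) + f(4) + f(5.25) + f(6.5)].
Sum ≈ 602443.1808.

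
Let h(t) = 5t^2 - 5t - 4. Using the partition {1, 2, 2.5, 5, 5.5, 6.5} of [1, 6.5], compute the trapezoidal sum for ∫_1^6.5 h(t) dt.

345.8125

Subinterval widths: 1, 0.5, 2.5, 0.5, 1.
h(1) = -4, h(2) = 6, h(2.5) = 14.75, h(5) = 96, h(5.5) = 119.75, h(6.5) = 174.75.
On each subinterval the trapezoid contributes (Δt_i/2)·[h(t_{i-1}) + h(t_i)].
Sum = 345.8125.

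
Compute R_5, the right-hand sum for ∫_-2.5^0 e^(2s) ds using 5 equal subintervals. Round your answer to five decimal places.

Δs = (0 − (-2.5))/5 = 0.5.
Right endpoints: -2, -1.5, -1, -0.5, 0.
f(-2) ≈ 0.01832, f(-1.5) ≈ 0.04979, f(-1) ≈ 0.13534, f(-0.5) ≈ 0.36788, f(0) ≈ 1.00000.
Sum = Δs · [f(-2) + f(-1.5) + f(-1) + f(-0.5) + f(0)].
Sum ≈ 0.78566.

0.78566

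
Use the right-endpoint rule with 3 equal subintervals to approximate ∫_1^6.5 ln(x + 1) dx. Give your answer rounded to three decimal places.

9.338

Δx = (6.5 − 1)/3 = 11/6.
Right endpoints: 17/6, 14/3, 6.5.
f(17/6) ≈ 1.344, f(14/3) ≈ 1.735, f(6.5) ≈ 2.015.
Sum = Δx · [f(17/6) + f(14/3) + f(6.5)].
Sum ≈ 9.338.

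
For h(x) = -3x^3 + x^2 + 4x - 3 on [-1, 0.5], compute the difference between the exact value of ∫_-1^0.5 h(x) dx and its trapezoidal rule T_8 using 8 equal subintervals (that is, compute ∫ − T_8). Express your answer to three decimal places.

Exact integral: ∫_-1^0.5 h(x) dx = -4.921875.
T_8 ≈ -4.89331.
Error ≈ -4.921875 − (-4.89331) ≈ -0.029.

-0.029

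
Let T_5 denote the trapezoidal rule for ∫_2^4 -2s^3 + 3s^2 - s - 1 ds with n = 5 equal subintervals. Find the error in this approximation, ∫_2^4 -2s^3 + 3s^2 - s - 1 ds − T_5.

Exact integral: ∫_2^4 f(s) ds = -72.
T_5 = -72.8.
Error = -72 − (-72.8) = 0.8.

0.8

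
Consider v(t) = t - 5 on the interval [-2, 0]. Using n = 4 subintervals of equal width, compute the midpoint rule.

-12

Δt = (0 − (-2))/4 = 0.5.
Midpoints: -1.75, -1.25, -0.75, -0.25.
v(-1.75) = -6.75, v(-1.25) = -6.25, v(-0.75) = -5.75, v(-0.25) = -5.25.
Sum = Δt · [v(-1.75) + v(-1.25) + v(-0.75) + v(-0.25)].
Sum = -12.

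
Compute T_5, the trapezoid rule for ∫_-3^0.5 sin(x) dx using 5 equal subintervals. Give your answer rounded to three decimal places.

-1.791

Δx = (0.5 − (-3))/5 = 0.7.
f(-3) ≈ -0.141, f(-2.3) ≈ -0.746, f(-1.6) ≈ -1.000, f(-0.9) ≈ -0.783, f(-0.2) ≈ -0.199, f(0.5) ≈ 0.479.
T_5 = (Δx/2)·[f(x_0) + 2f(x_1) + ... + 2f(x_{4}) + f(x_5)].
Sum ≈ -1.791.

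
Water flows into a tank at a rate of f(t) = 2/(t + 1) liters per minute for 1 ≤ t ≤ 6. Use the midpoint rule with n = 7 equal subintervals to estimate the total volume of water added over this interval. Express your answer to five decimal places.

Δt = (6 − 1)/7 = 5/7.
Midpoints: 19/14, 29/14, 39/14, 3.5, 59/14, 69/14, 79/14.
f(19/14) = 28/33, f(29/14) = 28/43, f(39/14) = 28/53, f(3.5) = 4/9, f(59/14) = 28/73, f(69/14) = 28/83, f(79/14) = 28/93.
Sum = Δt · [f(19/14) + f(29/14) + f(39/14) + ...].
Sum ≈ 2.49599.

2.49599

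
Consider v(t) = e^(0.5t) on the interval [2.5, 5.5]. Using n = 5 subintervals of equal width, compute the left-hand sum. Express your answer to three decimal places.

Δt = (5.5 − 2.5)/5 = 0.6.
Left endpoints: 2.5, 3.1, 3.7, 4.3, 4.9.
v(2.5) ≈ 3.490, v(3.1) ≈ 4.711, v(3.7) ≈ 6.360, v(4.3) ≈ 8.585, v(4.9) ≈ 11.588.
Sum = Δt · [v(2.5) + v(3.1) + v(3.7) + v(4.3) + v(4.9)].
Sum ≈ 20.841.

20.841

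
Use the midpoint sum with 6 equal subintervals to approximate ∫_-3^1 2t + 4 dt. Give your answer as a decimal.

8

Δt = (1 − (-3))/6 = 2/3.
Midpoints: -8/3, -2, -4/3, -2/3, 0, 2/3.
f(-8/3) = -4/3, f(-2) = 0, f(-4/3) = 4/3, f(-2/3) = 8/3, f(0) = 4, f(2/3) = 16/3.
Sum = Δt · [f(-8/3) + f(-2) + f(-4/3) + ...].
Sum = 8.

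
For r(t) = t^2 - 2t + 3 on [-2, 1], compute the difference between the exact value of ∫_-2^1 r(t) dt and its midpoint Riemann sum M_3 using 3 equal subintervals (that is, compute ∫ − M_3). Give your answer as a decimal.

Exact integral: ∫_-2^1 r(t) dt = 15.
M_3 = 14.75.
Error = 15 − 14.75 = 0.25.

0.25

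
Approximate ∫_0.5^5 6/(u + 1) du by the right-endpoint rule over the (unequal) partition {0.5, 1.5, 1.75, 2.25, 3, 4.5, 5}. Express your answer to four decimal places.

7.1299

Subinterval widths: 1, 0.25, 0.5, 0.75, 1.5, 0.5.
Right endpoints: 1.5, 1.75, 2.25, 3, 4.5, 5.
f(1.5) = 2.4, f(1.75) = 24/11, f(2.25) = 24/13, f(3) = 1.5, f(4.5) = 12/11, f(5) = 1.
Sum = Σ Δu_i · f(u_i).
Sum ≈ 7.1299.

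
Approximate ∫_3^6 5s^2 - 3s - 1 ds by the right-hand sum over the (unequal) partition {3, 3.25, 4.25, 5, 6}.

Subinterval widths: 0.25, 1, 0.75, 1.
Right endpoints: 3.25, 4.25, 5, 6.
f(3.25) = 42.0625, f(4.25) = 76.5625, f(5) = 109, f(6) = 161.
Sum = Σ Δs_i · f(s_i).
Sum = 329.828125.

329.828125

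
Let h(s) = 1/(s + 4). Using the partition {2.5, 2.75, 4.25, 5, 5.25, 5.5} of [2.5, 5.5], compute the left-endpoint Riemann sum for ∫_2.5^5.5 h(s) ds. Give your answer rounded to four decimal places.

Subinterval widths: 0.25, 1.5, 0.75, 0.25, 0.25.
Left endpoints: 2.5, 2.75, 4.25, 5, 5.25.
h(2.5) = 2/13, h(2.75) = 4/27, h(4.25) = 4/33, h(5) = 1/9, h(5.25) = 4/37.
Sum = Σ Δs_i · h(s_i).
Sum ≈ 0.4064.

0.4064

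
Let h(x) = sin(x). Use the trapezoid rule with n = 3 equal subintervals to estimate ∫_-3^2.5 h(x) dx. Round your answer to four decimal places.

-0.1327

Δx = (2.5 − (-3))/3 = 11/6.
h(-3) ≈ -0.1411, h(-7/6) ≈ -0.9194, h(2/3) ≈ 0.6184, h(2.5) ≈ 0.5985.
T_3 = (Δx/2)·[h(x_0) + 2h(x_1) + 2h(x_2) + h(x_3)].
Sum ≈ -0.1327.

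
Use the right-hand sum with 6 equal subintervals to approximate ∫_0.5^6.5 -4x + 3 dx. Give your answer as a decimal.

Δx = (6.5 − 0.5)/6 = 1.
Right endpoints: 1.5, 2.5, 3.5, 4.5, 5.5, 6.5.
f(1.5) = -3, f(2.5) = -7, f(3.5) = -11, f(4.5) = -15, f(5.5) = -19, f(6.5) = -23.
Sum = Δx · [f(1.5) + f(2.5) + f(3.5) + ...].
Sum = -78.

-78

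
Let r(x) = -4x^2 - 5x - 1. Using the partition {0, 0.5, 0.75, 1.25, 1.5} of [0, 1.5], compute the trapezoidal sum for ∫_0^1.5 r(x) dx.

-11.8125

Subinterval widths: 0.5, 0.25, 0.5, 0.25.
r(0) = -1, r(0.5) = -4.5, r(0.75) = -7, r(1.25) = -13.5, r(1.5) = -17.5.
On each subinterval the trapezoid contributes (Δx_i/2)·[r(x_{i-1}) + r(x_i)].
Sum = -11.8125.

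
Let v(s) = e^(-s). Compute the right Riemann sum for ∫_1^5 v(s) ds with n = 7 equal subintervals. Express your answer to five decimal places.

0.26773

Δs = (5 − 1)/7 = 4/7.
Right endpoints: 11/7, 15/7, 19/7, 23/7, 27/7, 31/7, 5.
v(11/7) ≈ 0.20775, v(15/7) ≈ 0.11732, v(19/7) ≈ 0.06625, v(23/7) ≈ 0.03741, v(27/7) ≈ 0.02113, v(31/7) ≈ 0.01193, v(5) ≈ 0.00674.
Sum = Δs · [v(11/7) + v(15/7) + v(19/7) + ...].
Sum ≈ 0.26773.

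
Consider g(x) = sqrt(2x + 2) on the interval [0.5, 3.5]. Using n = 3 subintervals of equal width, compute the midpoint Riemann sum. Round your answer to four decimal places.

7.2779

Δx = (3.5 − 0.5)/3 = 1.
Midpoints: 1, 2, 3.
g(1) ≈ 2.0000, g(2) ≈ 2.4495, g(3) ≈ 2.8284.
Sum = Δx · [g(1) + g(2) + g(3)].
Sum ≈ 7.2779.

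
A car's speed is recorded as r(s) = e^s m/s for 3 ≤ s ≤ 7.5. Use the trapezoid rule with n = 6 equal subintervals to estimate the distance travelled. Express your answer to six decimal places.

1870.992010

Δs = (7.5 − 3)/6 = 0.75.
r(3) ≈ 20.085537, r(3.75) ≈ 42.521082, r(4.5) ≈ 90.017131, r(5.25) ≈ 190.566268, r(6) ≈ 403.428793, r(6.75) ≈ 854.058763, r(7.5) ≈ 1808.042414.
T_6 = (Δs/2)·[r(s_0) + 2r(s_1) + ... + 2r(s_{5}) + r(s_6)].
Sum ≈ 1870.992010.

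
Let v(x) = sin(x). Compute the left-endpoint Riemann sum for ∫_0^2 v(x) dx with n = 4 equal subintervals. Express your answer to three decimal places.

Δx = (2 − 0)/4 = 0.5.
Left endpoints: 0, 0.5, 1, 1.5.
v(0) ≈ 0.000, v(0.5) ≈ 0.479, v(1) ≈ 0.841, v(1.5) ≈ 0.997.
Sum = Δx · [v(0) + v(0.5) + v(1) + v(1.5)].
Sum ≈ 1.159.

1.159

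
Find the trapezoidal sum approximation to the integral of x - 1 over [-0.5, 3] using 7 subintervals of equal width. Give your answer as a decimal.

0.875

Δx = (3 − (-0.5))/7 = 0.5.
f(-0.5) = -1.5, f(0) = -1, f(0.5) = -0.5, f(1) = 0, f(1.5) = 0.5, f(2) = 1, f(2.5) = 1.5, f(3) = 2.
T_7 = (Δx/2)·[f(x_0) + 2f(x_1) + ... + 2f(x_{6}) + f(x_7)].
Sum = 0.875.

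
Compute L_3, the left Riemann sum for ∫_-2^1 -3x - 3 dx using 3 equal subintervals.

Δx = (1 − (-2))/3 = 1.
Left endpoints: -2, -1, 0.
f(-2) = 3, f(-1) = 0, f(0) = -3.
Sum = Δx · [f(-2) + f(-1) + f(0)].
Sum = 0.

0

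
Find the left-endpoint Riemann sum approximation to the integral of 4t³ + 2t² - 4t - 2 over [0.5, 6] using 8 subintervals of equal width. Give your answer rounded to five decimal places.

1061.27441

Δt = (6 − 0.5)/8 = 0.6875.
Left endpoints: 0.5, 1.1875, 1.875, 2.5625, 3.25, 3.9375, 4.625, 5.3125.
f(0.5) = -3, f(1.1875) = 2835/1024, f(1.875) = 23.8984375, f(2.5625) = 69825/1024, f(3.25) = 143.4375, f(3.9375) = 263623/1024, f(4.625) = 418.0078125, f(5.3125) = 648117/1024.
Sum = Δt · [f(0.5) + f(1.1875) + f(1.875) + ...].
Sum ≈ 1061.27441.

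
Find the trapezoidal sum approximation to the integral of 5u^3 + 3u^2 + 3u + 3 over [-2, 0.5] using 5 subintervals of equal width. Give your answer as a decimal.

-10.78125

Δu = (0.5 − (-2))/5 = 0.5.
f(-2) = -31, f(-1.5) = -11.625, f(-1) = -2, f(-0.5) = 1.625, f(0) = 3, f(0.5) = 5.875.
T_5 = (Δu/2)·[f(u_0) + 2f(u_1) + ... + 2f(u_{4}) + f(u_5)].
Sum = -10.78125.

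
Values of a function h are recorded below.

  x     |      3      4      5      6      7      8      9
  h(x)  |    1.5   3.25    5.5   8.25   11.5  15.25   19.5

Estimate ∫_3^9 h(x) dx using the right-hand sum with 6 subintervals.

Δx = 1.
Sum = 1·[3.25 + 5.5 + 8.25 + 11.5 + 15.25 + 19.5] = 63.25.

63.25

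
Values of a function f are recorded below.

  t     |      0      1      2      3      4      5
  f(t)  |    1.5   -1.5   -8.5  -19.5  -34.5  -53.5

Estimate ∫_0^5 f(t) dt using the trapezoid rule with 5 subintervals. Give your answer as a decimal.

-90

Δt = 1.
T_5 = (1/2)·[1.5 + 2·(-1.5) + 2·(-8.5) + 2·(-19.5) + 2·(-34.5) + (-53.5)] = -90.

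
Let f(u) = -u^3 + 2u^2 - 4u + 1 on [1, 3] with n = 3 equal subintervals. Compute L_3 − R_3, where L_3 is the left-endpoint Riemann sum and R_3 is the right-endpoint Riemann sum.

12

L_3 ≈ -11.259259.
R_3 ≈ -23.259259.
L_3 − R_3 = 12.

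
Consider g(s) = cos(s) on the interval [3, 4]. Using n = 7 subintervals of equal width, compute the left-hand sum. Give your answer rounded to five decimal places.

-0.92042

Δs = (4 − 3)/7 = 1/7.
Left endpoints: 3, 22/7, 23/7, 24/7, 25/7, 26/7, 27/7.
g(3) ≈ -0.98999, g(22/7) ≈ -1.00000, g(23/7) ≈ -0.98963, g(24/7) ≈ -0.95910, g(25/7) ≈ -0.90903, g(26/7) ≈ -0.84044, g(27/7) ≈ -0.75473.
Sum = Δs · [g(3) + g(22/7) + g(23/7) + ...].
Sum ≈ -0.92042.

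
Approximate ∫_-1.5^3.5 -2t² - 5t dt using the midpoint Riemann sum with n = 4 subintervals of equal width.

Δt = (3.5 − (-1.5))/4 = 1.25.
Midpoints: -0.875, 0.375, 1.625, 2.875.
f(-0.875) = 2.84375, f(0.375) = -2.15625, f(1.625) = -13.40625, f(2.875) = -30.90625.
Sum = Δt · [f(-0.875) + f(0.375) + f(1.625) + f(2.875)].
Sum = -54.53125.

-54.53125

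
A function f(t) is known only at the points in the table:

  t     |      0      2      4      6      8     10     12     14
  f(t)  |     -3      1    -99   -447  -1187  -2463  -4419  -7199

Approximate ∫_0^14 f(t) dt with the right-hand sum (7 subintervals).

-31626

Δt = 2.
Sum = 2·[1 + (-99) + (-447) + (-1187) + (-2463) + (-4419) + (-7199)] = -31626.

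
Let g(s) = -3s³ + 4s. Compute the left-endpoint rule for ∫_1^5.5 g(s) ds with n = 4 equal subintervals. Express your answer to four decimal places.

-385.8662

Δs = (5.5 − 1)/4 = 1.125.
Left endpoints: 1, 2.125, 3.25, 4.375.
g(1) = 1, g(2.125) = -10387/512, g(3.25) = -89.984375, g(4.375) = -119665/512.
Sum = Δs · [g(1) + g(2.125) + g(3.25) + g(4.375)].
Sum ≈ -385.8662.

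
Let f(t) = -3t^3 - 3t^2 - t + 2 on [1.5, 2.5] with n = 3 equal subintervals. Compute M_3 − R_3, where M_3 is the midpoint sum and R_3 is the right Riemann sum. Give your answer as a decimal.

M_3 ≈ -37.555556.
R_3 ≈ -46.430556.
M_3 − R_3 = 8.875.

8.875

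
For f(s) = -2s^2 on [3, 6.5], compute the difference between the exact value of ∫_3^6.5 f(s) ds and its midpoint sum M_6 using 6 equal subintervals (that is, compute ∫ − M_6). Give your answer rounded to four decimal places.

Exact integral: ∫_3^6.5 f(s) ds ≈ -165.083333.
M_6 ≈ -164.884838.
Error ≈ -165.083333 − (-164.884838) ≈ -0.1985.

-0.1985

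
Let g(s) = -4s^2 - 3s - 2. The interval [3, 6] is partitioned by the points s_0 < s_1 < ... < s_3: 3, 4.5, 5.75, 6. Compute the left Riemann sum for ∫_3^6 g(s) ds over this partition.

-229

Subinterval widths: 1.5, 1.25, 0.25.
Left endpoints: 3, 4.5, 5.75.
g(3) = -47, g(4.5) = -96.5, g(5.75) = -151.5.
Sum = Σ Δs_i · g(s_i).
Sum = -229.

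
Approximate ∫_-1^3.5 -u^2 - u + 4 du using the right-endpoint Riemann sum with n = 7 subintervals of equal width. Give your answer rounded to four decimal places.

-7.6224

Δu = (3.5 − (-1))/7 = 9/14.
Right endpoints: -5/14, 2/7, 13/14, 11/7, 31/14, 20/7, 3.5.
f(-5/14) = 829/196, f(2/7) = 178/49, f(13/14) = 433/196, f(11/7) = -2/49, f(31/14) = -611/196, f(20/7) = -344/49, f(3.5) = -11.75.
Sum = Δu · [f(-5/14) + f(2/7) + f(13/14) + ...].
Sum ≈ -7.6224.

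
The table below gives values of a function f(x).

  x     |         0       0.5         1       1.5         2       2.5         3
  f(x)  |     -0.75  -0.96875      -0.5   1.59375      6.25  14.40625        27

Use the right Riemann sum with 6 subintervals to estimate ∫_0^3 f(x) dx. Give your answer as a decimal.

23.890625

Δx = 0.5.
Sum = 0.5·[(-0.96875) + (-0.5) + 1.59375 + 6.25 + 14.40625 + 27] = 23.890625.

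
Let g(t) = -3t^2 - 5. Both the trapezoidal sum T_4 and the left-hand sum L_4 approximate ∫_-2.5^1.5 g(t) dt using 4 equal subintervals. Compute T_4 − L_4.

T_4 = -41.
L_4 = -47.
T_4 − L_4 = 6.

6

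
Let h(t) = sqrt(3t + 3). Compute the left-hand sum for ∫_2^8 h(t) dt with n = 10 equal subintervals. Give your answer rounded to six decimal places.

24.511736

Δt = (8 − 2)/10 = 0.6.
Left endpoints: 2, 2.6, 3.2, 3.8, 4.4, 5, 5.6, 6.2, 6.8, 7.4.
h(2) ≈ 3.000000, h(2.6) ≈ 3.286335, h(3.2) ≈ 3.549648, h(3.8) ≈ 3.794733, h(4.4) ≈ 4.024922, h(5) ≈ 4.242641, h(5.6) ≈ 4.449719, h(6.2) ≈ 4.647580, h(6.8) ≈ 4.837355, h(7.4) ≈ 5.019960.
Sum = Δt · [h(2) + h(2.6) + h(3.2) + ...].
Sum ≈ 24.511736.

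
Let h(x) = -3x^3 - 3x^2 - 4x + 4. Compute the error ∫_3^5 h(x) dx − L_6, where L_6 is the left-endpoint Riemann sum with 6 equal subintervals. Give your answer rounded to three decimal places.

-56.889

Exact integral: ∫_3^5 h(x) dx = -530.
L_6 ≈ -473.11111.
Error ≈ -530 − (-473.11111) ≈ -56.889.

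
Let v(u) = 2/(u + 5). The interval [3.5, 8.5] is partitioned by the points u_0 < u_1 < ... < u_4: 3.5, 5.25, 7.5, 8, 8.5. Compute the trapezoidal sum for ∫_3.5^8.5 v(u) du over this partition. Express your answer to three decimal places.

0.930

Subinterval widths: 1.75, 2.25, 0.5, 0.5.
v(3.5) = 4/17, v(5.25) = 8/41, v(7.5) = 0.16, v(8) = 2/13, v(8.5) = 4/27.
On each subinterval the trapezoid contributes (Δu_i/2)·[v(u_{i-1}) + v(u_i)].
Sum ≈ 0.930.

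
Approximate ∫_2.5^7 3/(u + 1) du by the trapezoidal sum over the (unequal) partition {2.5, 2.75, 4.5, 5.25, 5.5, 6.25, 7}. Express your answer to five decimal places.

2.51070

Subinterval widths: 0.25, 1.75, 0.75, 0.25, 0.75, 0.75.
f(2.5) = 6/7, f(2.75) = 0.8, f(4.5) = 6/11, f(5.25) = 0.48, f(5.5) = 6/13, f(6.25) = 12/29, f(7) = 0.375.
On each subinterval the trapezoid contributes (Δu_i/2)·[f(u_{i-1}) + f(u_i)].
Sum ≈ 2.51070.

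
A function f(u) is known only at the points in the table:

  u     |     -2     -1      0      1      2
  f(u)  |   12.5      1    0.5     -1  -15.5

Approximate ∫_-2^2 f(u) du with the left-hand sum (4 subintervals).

13

Δu = 1.
Sum = 1·[12.5 + 1 + 0.5 + (-1)] = 13.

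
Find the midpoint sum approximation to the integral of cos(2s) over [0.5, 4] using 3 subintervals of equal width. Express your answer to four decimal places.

Δs = (4 − 0.5)/3 = 7/6.
Midpoints: 13/12, 2.25, 41/12.
f(13/12) ≈ -0.5612, f(2.25) ≈ -0.2108, f(41/12) ≈ 0.8524.
Sum = Δs · [f(13/12) + f(2.25) + f(41/12)].
Sum ≈ 0.0938.

0.0938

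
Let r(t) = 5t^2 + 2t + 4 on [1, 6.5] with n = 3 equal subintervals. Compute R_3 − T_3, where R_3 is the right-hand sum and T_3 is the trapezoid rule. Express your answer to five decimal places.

R_3 ≈ 733.8425926.
T_3 ≈ 534.6967593.
R_3 − T_3 ≈ 199.14583.

199.14583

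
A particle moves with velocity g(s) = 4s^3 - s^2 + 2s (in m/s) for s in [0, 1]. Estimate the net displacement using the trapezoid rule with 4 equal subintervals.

Δs = (1 − 0)/4 = 0.25.
g(0) = 0, g(0.25) = 0.5, g(0.5) = 1.25, g(0.75) = 2.625, g(1) = 5.
T_4 = (Δs/2)·[g(s_0) + 2g(s_1) + 2g(s_2) + 2g(s_3) + g(s_4)].
Sum = 1.71875.

1.71875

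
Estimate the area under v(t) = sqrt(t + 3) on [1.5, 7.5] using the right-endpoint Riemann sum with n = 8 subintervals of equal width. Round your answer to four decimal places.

Δt = (7.5 − 1.5)/8 = 0.75.
Right endpoints: 2.25, 3, 3.75, 4.5, 5.25, 6, 6.75, 7.5.
v(2.25) ≈ 2.2913, v(3) ≈ 2.4495, v(3.75) ≈ 2.5981, v(4.5) ≈ 2.7386, v(5.25) ≈ 2.8723, v(6) ≈ 3.0000, v(6.75) ≈ 3.1225, v(7.5) ≈ 3.2404.
Sum = Δt · [v(2.25) + v(3) + v(3.75) + ...].
Sum ≈ 16.7345.

16.7345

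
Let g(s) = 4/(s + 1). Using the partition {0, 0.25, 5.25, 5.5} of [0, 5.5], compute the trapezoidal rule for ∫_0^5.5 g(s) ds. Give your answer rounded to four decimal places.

10.6569

Subinterval widths: 0.25, 5, 0.25.
g(0) = 4, g(0.25) = 3.2, g(5.25) = 0.64, g(5.5) = 8/13.
On each subinterval the trapezoid contributes (Δs_i/2)·[g(s_{i-1}) + g(s_i)].
Sum ≈ 10.6569.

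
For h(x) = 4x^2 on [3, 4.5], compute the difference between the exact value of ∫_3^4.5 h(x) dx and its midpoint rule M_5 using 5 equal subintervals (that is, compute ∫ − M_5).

0.045

Exact integral: ∫_3^4.5 h(x) dx = 85.5.
M_5 = 85.455.
Error = 85.5 − 85.455 = 0.045.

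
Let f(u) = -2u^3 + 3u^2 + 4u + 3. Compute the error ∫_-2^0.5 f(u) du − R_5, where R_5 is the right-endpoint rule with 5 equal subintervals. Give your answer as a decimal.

3.59375

Exact integral: ∫_-2^0.5 f(u) du = 16.09375.
R_5 = 12.5.
Error = 16.09375 − 12.5 = 3.59375.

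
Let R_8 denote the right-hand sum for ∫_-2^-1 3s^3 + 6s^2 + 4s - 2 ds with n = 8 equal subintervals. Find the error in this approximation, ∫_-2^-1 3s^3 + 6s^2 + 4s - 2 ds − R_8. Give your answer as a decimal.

-0.41796875

Exact integral: ∫_-2^-1 f(s) ds = -5.25.
R_8 = -4.83203125.
Error = -5.25 − (-4.83203125) = -0.41796875.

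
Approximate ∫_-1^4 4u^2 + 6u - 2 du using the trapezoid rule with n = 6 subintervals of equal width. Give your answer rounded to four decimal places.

123.9815

Δu = (4 − (-1))/6 = 5/6.
f(-1) = -4, f(-1/6) = -26/9, f(2/3) = 34/9, f(1.5) = 16, f(7/3) = 304/9, f(19/6) = 514/9, f(4) = 86.
T_6 = (Δu/2)·[f(u_0) + 2f(u_1) + ... + 2f(u_{5}) + f(u_6)].
Sum ≈ 123.9815.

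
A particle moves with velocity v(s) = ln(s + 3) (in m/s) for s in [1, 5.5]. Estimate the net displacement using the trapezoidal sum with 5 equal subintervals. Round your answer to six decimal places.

8.136476

Δs = (5.5 − 1)/5 = 0.9.
v(1) ≈ 1.386294, v(1.9) ≈ 1.589235, v(2.8) ≈ 1.757858, v(3.7) ≈ 1.902108, v(4.6) ≈ 2.028148, v(5.5) ≈ 2.140066.
T_5 = (Δs/2)·[v(s_0) + 2v(s_1) + ... + 2v(s_{4}) + v(s_5)].
Sum ≈ 8.136476.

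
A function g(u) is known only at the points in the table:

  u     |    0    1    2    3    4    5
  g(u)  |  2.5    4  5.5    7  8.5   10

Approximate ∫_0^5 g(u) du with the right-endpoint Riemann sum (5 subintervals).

Δu = 1.
Sum = 1·[4 + 5.5 + 7 + 8.5 + 10] = 35.

35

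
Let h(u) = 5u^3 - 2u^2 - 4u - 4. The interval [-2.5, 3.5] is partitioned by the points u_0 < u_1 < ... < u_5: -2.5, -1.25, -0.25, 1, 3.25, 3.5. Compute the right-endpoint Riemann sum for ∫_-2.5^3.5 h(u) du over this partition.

319.0625

Subinterval widths: 1.25, 1, 1.25, 2.25, 0.25.
Right endpoints: -1.25, -0.25, 1, 3.25, 3.5.
h(-1.25) = -11.890625, h(-0.25) = -3.203125, h(1) = -5, h(3.25) = 133.515625, h(3.5) = 171.875.
Sum = Σ Δu_i · h(u_i).
Sum = 319.0625.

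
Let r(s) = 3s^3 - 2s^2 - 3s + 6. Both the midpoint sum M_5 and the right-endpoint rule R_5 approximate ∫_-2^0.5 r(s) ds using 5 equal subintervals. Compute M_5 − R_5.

M_5 = 3.7109375.
R_5 = 8.4375.
M_5 − R_5 = -4.7265625.

-4.7265625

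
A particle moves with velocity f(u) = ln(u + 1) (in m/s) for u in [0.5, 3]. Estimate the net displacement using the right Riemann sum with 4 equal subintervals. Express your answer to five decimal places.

Δu = (3 − 0.5)/4 = 0.625.
Right endpoints: 1.125, 1.75, 2.375, 3.
f(1.125) ≈ 0.75377, f(1.75) ≈ 1.01160, f(2.375) ≈ 1.21640, f(3) ≈ 1.38629.
Sum = Δu · [f(1.125) + f(1.75) + f(2.375) + f(3)].
Sum ≈ 2.73004.

2.73004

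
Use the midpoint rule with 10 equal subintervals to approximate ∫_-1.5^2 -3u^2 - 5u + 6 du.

5.3571875

Δu = (2 − (-1.5))/10 = 0.35.
Midpoints: -1.325, -0.975, -0.625, -0.275, 0.075, 0.425, 0.775, 1.125, 1.475, 1.825.
f(-1.325) = 7.358125, f(-0.975) = 8.023125, f(-0.625) = 7.953125, f(-0.275) = 7.148125, f(0.075) = 5.608125, f(0.425) = 3.333125, f(0.775) = 0.323125, f(1.125) = -3.421875, f(1.475) = -7.901875, f(1.825) = -13.116875.
Sum = Δu · [f(-1.325) + f(-0.975) + f(-0.625) + ...].
Sum = 5.3571875.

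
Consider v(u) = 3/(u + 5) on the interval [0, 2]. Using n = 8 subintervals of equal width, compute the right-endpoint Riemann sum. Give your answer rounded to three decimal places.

0.988

Δu = (2 − 0)/8 = 0.25.
Right endpoints: 0.25, 0.5, 0.75, 1, 1.25, 1.5, 1.75, 2.
v(0.25) = 4/7, v(0.5) = 6/11, v(0.75) = 12/23, v(1) = 0.5, v(1.25) = 0.48, v(1.5) = 6/13, v(1.75) = 4/9, v(2) = 3/7.
Sum = Δu · [v(0.25) + v(0.5) + v(0.75) + ...].
Sum ≈ 0.988.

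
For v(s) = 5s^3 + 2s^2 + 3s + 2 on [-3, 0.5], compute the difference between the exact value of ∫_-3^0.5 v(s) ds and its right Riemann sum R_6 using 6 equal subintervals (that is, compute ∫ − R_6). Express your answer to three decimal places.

-34.191

Exact integral: ∫_-3^0.5 v(s) ds ≈ -89.21354.
R_6 ≈ -55.02271.
Error ≈ -89.21354 − (-55.02271) ≈ -34.191.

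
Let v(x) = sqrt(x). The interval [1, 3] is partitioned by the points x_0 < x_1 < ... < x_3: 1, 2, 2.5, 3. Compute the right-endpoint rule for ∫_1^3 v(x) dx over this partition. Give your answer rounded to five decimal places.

3.07081

Subinterval widths: 1, 0.5, 0.5.
Right endpoints: 2, 2.5, 3.
v(2) ≈ 1.41421, v(2.5) ≈ 1.58114, v(3) ≈ 1.73205.
Sum = Σ Δx_i · v(x_i).
Sum ≈ 3.07081.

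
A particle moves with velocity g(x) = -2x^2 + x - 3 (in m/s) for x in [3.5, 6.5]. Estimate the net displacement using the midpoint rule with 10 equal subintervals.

Δx = (6.5 − 3.5)/10 = 0.3.
Midpoints: 3.65, 3.95, 4.25, 4.55, 4.85, 5.15, 5.45, 5.75, 6.05, 6.35.
g(3.65) = -25.995, g(3.95) = -30.255, g(4.25) = -34.875, g(4.55) = -39.855, g(4.85) = -45.195, g(5.15) = -50.895, g(5.45) = -56.955, g(5.75) = -63.375, g(6.05) = -70.155, g(6.35) = -77.295.
Sum = Δx · [g(3.65) + g(3.95) + g(4.25) + ...].
Sum = -148.455.

-148.455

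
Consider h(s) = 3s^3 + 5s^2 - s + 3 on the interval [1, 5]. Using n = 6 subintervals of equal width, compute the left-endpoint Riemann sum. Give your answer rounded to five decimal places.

521.48148

Δs = (5 − 1)/6 = 2/3.
Left endpoints: 1, 5/3, 7/3, 3, 11/3, 13/3.
h(1) = 10, h(5/3) = 262/9, h(7/3) = 66, h(3) = 126, h(11/3) = 1930/9, h(13/3) = 1010/3.
Sum = Δs · [h(1) + h(5/3) + h(7/3) + ...].
Sum ≈ 521.48148.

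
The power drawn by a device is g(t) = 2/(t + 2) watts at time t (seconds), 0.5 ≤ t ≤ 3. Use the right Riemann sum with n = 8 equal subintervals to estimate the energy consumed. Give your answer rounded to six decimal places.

Δt = (3 − 0.5)/8 = 0.3125.
Right endpoints: 0.8125, 1.125, 1.4375, 1.75, 2.0625, 2.375, 2.6875, 3.
g(0.8125) = 32/45, g(1.125) = 0.64, g(1.4375) = 32/55, g(1.75) = 8/15, g(2.0625) = 32/65, g(2.375) = 16/35, g(2.6875) = 32/75, g(3) = 0.4.
Sum = Δt · [g(0.8125) + g(1.125) + g(1.4375) + ...].
Sum ≈ 1.325744.

1.325744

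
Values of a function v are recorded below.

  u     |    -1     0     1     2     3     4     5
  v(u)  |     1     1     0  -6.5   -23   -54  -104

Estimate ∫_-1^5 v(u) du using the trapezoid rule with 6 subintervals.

Δu = 1.
T_6 = (1/2)·[1 + 2·1 + 2·0 + 2·(-6.5) + 2·(-23) + 2·(-54) + (-104)] = -134.

-134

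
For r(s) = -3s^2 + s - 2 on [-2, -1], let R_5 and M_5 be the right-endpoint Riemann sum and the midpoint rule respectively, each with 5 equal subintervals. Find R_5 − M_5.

R_5 = -9.52.
M_5 = -10.49.
R_5 − M_5 = 0.97.

0.97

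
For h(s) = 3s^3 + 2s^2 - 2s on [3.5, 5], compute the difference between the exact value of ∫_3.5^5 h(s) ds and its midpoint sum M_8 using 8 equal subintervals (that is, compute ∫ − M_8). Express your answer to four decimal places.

0.1769

Exact integral: ∫_3.5^5 h(s) ds = 398.203125.
M_8 ≈ 398.026245.
Error ≈ 398.203125 − 398.026245 ≈ 0.1769.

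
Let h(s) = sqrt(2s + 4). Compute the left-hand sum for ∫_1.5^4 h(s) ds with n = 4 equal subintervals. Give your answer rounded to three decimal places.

Δs = (4 − 1.5)/4 = 0.625.
Left endpoints: 1.5, 2.125, 2.75, 3.375.
h(1.5) ≈ 2.646, h(2.125) ≈ 2.872, h(2.75) ≈ 3.082, h(3.375) ≈ 3.279.
Sum = Δs · [h(1.5) + h(2.125) + h(2.75) + h(3.375)].
Sum ≈ 7.424.

7.424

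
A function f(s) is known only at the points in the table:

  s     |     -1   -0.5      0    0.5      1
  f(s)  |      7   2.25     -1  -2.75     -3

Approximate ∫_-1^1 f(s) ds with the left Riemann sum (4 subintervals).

2.75

Δs = 0.5.
Sum = 0.5·[7 + 2.25 + (-1) + (-2.75)] = 2.75.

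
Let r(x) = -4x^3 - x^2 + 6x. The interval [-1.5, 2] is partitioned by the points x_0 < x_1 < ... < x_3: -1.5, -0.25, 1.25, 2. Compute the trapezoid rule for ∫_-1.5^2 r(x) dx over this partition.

Subinterval widths: 1.25, 1.5, 0.75.
r(-1.5) = 2.25, r(-0.25) = -1.5, r(1.25) = -1.875, r(2) = -24.
On each subinterval the trapezoid contributes (Δx_i/2)·[r(x_{i-1}) + r(x_i)].
Sum = -11.765625.

-11.765625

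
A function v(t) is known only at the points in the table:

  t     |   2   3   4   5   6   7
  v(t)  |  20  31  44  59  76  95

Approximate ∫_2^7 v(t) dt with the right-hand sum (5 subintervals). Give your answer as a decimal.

305

Δt = 1.
Sum = 1·[31 + 44 + 59 + 76 + 95] = 305.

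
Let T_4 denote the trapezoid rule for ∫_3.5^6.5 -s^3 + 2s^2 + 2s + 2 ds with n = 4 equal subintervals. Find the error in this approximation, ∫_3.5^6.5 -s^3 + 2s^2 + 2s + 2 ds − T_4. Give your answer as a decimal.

3.65625

Exact integral: ∫_3.5^6.5 f(s) ds = -218.25.
T_4 = -221.90625.
Error = -218.25 − (-221.90625) = 3.65625.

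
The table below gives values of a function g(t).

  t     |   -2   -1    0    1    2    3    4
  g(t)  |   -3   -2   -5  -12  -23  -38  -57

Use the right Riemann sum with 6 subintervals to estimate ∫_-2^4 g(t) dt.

-137

Δt = 1.
Sum = 1·[(-2) + (-5) + (-12) + (-23) + (-38) + (-57)] = -137.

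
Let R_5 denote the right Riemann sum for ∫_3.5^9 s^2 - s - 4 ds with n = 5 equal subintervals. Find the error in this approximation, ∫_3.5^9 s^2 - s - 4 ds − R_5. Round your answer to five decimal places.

Exact integral: ∫_3.5^9 f(s) ds ≈ 172.3333333.
R_5 = 208.23.
Error ≈ 172.3333333 − 208.23 ≈ -35.89667.

-35.89667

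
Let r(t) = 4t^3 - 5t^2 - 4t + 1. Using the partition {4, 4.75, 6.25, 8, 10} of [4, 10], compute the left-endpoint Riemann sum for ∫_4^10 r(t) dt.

Subinterval widths: 0.75, 1.5, 1.75, 2.
Left endpoints: 4, 4.75, 6.25, 8.
r(4) = 161, r(4.75) = 297.875, r(6.25) = 757.25, r(8) = 1697.
Sum = Σ Δt_i · r(t_i).
Sum = 5286.75.

5286.75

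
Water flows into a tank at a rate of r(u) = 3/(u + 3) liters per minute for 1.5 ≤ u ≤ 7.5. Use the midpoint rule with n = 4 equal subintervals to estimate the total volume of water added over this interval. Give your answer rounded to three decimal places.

2.531

Δu = (7.5 − 1.5)/4 = 1.5.
Midpoints: 2.25, 3.75, 5.25, 6.75.
r(2.25) = 4/7, r(3.75) = 4/9, r(5.25) = 4/11, r(6.75) = 4/13.
Sum = Δu · [r(2.25) + r(3.75) + r(5.25) + r(6.75)].
Sum ≈ 2.531.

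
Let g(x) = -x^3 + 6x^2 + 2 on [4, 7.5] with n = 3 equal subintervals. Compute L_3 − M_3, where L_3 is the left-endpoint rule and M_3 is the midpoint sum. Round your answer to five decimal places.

L_3 = 54.6875.
M_3 ≈ 0.2005208.
L_3 − M_3 ≈ 54.48698.

54.48698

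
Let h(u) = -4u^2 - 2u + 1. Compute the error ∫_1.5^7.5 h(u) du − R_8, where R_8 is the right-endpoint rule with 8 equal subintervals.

Exact integral: ∫_1.5^7.5 h(u) du = -606.
R_8 = -693.75.
Error = -606 − (-693.75) = 87.75.

87.75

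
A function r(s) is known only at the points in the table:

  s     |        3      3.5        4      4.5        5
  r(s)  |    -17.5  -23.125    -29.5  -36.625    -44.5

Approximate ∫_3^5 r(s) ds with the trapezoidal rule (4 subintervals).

Δs = 0.5.
T_4 = (0.5/2)·[(-17.5) + 2·(-23.125) + 2·(-29.5) + 2·(-36.625) + (-44.5)] = -60.125.

-60.125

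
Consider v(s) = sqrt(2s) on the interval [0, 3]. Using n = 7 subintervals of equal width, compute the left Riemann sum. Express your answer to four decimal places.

Δs = (3 − 0)/7 = 3/7.
Left endpoints: 0, 3/7, 6/7, 9/7, 12/7, 15/7, 18/7.
v(0) ≈ 0.0000, v(3/7) ≈ 0.9258, v(6/7) ≈ 1.3093, v(9/7) ≈ 1.6036, v(12/7) ≈ 1.8516, v(15/7) ≈ 2.0702, v(18/7) ≈ 2.2678.
Sum = Δs · [v(0) + v(3/7) + v(6/7) + ...].
Sum ≈ 4.2979.

4.2979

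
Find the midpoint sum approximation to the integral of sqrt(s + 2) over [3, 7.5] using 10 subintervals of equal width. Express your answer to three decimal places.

12.068

Δs = (7.5 − 3)/10 = 0.45.
Midpoints: 3.225, 3.675, 4.125, 4.575, 5.025, 5.475, 5.925, 6.375, 6.825, 7.275.
f(3.225) ≈ 2.286, f(3.675) ≈ 2.382, f(4.125) ≈ 2.475, f(4.575) ≈ 2.564, f(5.025) ≈ 2.650, f(5.475) ≈ 2.734, f(5.925) ≈ 2.815, f(6.375) ≈ 2.894, f(6.825) ≈ 2.971, f(7.275) ≈ 3.045.
Sum = Δs · [f(3.225) + f(3.675) + f(4.125) + ...].
Sum ≈ 12.068.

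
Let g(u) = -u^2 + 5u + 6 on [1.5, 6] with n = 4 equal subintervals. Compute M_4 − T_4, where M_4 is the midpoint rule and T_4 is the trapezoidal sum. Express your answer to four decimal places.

1.4238

M_4 ≈ 40.974609.
T_4 = 39.55078125.
M_4 − T_4 ≈ 1.4238.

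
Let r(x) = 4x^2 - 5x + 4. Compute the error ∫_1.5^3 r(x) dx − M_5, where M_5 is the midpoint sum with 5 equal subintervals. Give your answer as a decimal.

Exact integral: ∫_1.5^3 r(x) dx = 20.625.
M_5 = 20.58.
Error = 20.625 − 20.58 = 0.045.

0.045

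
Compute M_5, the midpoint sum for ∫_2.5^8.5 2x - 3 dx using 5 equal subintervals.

48

Δx = (8.5 − 2.5)/5 = 1.2.
Midpoints: 3.1, 4.3, 5.5, 6.7, 7.9.
f(3.1) = 3.2, f(4.3) = 5.6, f(5.5) = 8, f(6.7) = 10.4, f(7.9) = 12.8.
Sum = Δx · [f(3.1) + f(4.3) + f(5.5) + f(6.7) + f(7.9)].
Sum = 48.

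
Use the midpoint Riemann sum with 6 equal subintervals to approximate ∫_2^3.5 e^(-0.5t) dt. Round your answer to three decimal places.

0.388

Δt = (3.5 − 2)/6 = 0.25.
Midpoints: 2.125, 2.375, 2.625, 2.875, 3.125, 3.375.
f(2.125) ≈ 0.346, f(2.375) ≈ 0.305, f(2.625) ≈ 0.269, f(2.875) ≈ 0.238, f(3.125) ≈ 0.210, f(3.375) ≈ 0.185.
Sum = Δt · [f(2.125) + f(2.375) + f(2.625) + ...].
Sum ≈ 0.388.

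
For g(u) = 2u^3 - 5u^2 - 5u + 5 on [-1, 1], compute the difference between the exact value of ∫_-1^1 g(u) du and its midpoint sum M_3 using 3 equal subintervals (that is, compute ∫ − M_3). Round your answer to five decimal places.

-0.37037

Exact integral: ∫_-1^1 g(u) du ≈ 6.6666667.
M_3 ≈ 7.0370370.
Error ≈ 6.6666667 − 7.0370370 ≈ -0.37037.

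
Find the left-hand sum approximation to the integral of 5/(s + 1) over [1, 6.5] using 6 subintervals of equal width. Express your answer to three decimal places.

Δs = (6.5 − 1)/6 = 11/12.
Left endpoints: 1, 23/12, 17/6, 3.75, 14/3, 67/12.
f(1) = 2.5, f(23/12) = 12/7, f(17/6) = 30/23, f(3.75) = 20/19, f(14/3) = 15/17, f(67/12) = 60/79.
Sum = Δs · [f(1) + f(23/12) + f(17/6) + ...].
Sum ≈ 7.529.

7.529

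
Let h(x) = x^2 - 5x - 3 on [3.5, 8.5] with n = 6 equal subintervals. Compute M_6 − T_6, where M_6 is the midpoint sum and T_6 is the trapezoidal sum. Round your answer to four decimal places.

M_6 ≈ 25.127315.
T_6 ≈ 25.995370.
M_6 − T_6 ≈ -0.8681.

-0.8681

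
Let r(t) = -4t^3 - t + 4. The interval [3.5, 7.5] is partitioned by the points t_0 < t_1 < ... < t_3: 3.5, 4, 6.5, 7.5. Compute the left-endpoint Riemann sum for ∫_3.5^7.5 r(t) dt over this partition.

Subinterval widths: 0.5, 2.5, 1.
Left endpoints: 3.5, 4, 6.5.
r(3.5) = -171, r(4) = -256, r(6.5) = -1101.
Sum = Σ Δt_i · r(t_i).
Sum = -1826.5.

-1826.5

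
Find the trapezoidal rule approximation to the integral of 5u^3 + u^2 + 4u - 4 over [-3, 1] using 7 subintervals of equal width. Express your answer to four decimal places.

Δu = (1 − (-3))/7 = 4/7.
f(-3) = -142, f(-17/7) = -27246/343, f(-13/7) = -13722/343, f(-9/7) = -6214/343, f(-5/7) = -2802/343, f(-1/7) = -1566/343, f(3/7) = -586/343, f(1) = 6.
T_7 = (Δu/2)·[f(u_0) + 2f(u_1) + ... + 2f(u_{6}) + f(u_7)].
Sum ≈ -125.7143.

-125.7143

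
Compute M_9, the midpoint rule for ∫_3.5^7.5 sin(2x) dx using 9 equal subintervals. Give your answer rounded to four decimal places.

0.7823

Δx = (7.5 − 3.5)/9 = 4/9.
Midpoints: 67/18, 25/6, 83/18, 91/18, 5.5, 107/18, 115/18, 41/6, 131/18.
f(67/18) ≈ 0.9173, f(25/6) ≈ 0.8873, f(83/18) ≈ 0.2012, f(91/18) ≈ -0.6337, f(5.5) ≈ -1.0000, f(107/18) ≈ -0.6268, f(115/18) ≈ 0.2098, f(41/6) ≈ 0.8913, f(131/18) ≈ 0.9137.
Sum = Δx · [f(67/18) + f(25/6) + f(83/18) + ...].
Sum ≈ 0.7823.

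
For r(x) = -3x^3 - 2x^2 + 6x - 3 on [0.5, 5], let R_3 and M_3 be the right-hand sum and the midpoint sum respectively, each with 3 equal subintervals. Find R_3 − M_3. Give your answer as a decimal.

R_3 = -834.1875.
M_3 = -468.6328125.
R_3 − M_3 = -365.5546875.

-365.5546875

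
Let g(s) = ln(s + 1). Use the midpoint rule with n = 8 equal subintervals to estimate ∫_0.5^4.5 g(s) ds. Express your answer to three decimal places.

4.773

Δs = (4.5 − 0.5)/8 = 0.5.
Midpoints: 0.75, 1.25, 1.75, 2.25, 2.75, 3.25, 3.75, 4.25.
g(0.75) ≈ 0.560, g(1.25) ≈ 0.811, g(1.75) ≈ 1.012, g(2.25) ≈ 1.179, g(2.75) ≈ 1.322, g(3.25) ≈ 1.447, g(3.75) ≈ 1.558, g(4.25) ≈ 1.658.
Sum = Δs · [g(0.75) + g(1.25) + g(1.75) + ...].
Sum ≈ 4.773.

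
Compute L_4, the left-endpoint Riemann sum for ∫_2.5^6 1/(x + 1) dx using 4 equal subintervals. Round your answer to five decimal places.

0.75952

Δx = (6 − 2.5)/4 = 0.875.
Left endpoints: 2.5, 3.375, 4.25, 5.125.
f(2.5) = 2/7, f(3.375) = 8/35, f(4.25) = 4/21, f(5.125) = 8/49.
Sum = Δx · [f(2.5) + f(3.375) + f(4.25) + f(5.125)].
Sum ≈ 0.75952.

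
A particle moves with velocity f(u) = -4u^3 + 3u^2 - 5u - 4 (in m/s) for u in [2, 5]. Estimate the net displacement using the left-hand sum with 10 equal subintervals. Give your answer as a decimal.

-495.255

Δu = (5 − 2)/10 = 0.3.
Left endpoints: 2, 2.3, 2.6, 2.9, 3.2, 3.5, 3.8, 4.1, 4.4, 4.7.
f(2) = -34, f(2.3) = -48.298, f(2.6) = -67.024, f(2.9) = -90.826, f(3.2) = -120.352, f(3.5) = -156.25, f(3.8) = -199.168, f(4.1) = -249.754, f(4.4) = -308.656, f(4.7) = -376.522.
Sum = Δu · [f(2) + f(2.3) + f(2.6) + ...].
Sum = -495.255.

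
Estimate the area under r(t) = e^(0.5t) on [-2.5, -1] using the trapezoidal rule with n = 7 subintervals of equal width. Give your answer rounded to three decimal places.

0.641

Δt = (-1 − (-2.5))/7 = 3/14.
r(-2.5) ≈ 0.287, r(-16/7) ≈ 0.319, r(-29/14) ≈ 0.355, r(-13/7) ≈ 0.395, r(-23/14) ≈ 0.440, r(-10/7) ≈ 0.490, r(-17/14) ≈ 0.545, r(-1) ≈ 0.607.
T_7 = (Δt/2)·[r(t_0) + 2r(t_1) + ... + 2r(t_{6}) + r(t_7)].
Sum ≈ 0.641.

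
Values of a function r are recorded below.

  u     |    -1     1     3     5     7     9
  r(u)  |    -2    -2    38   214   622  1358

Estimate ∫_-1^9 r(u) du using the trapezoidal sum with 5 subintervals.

3100

Δu = 2.
T_5 = (2/2)·[(-2) + 2·(-2) + 2·38 + 2·214 + 2·622 + 1358] = 3100.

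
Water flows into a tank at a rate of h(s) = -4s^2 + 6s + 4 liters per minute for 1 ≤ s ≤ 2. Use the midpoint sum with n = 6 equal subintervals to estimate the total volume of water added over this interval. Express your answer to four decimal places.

3.6759

Δs = (2 − 1)/6 = 1/6.
Midpoints: 13/12, 1.25, 17/12, 19/12, 1.75, 23/12.
h(13/12) = 209/36, h(1.25) = 5.25, h(17/12) = 161/36, h(19/12) = 125/36, h(1.75) = 2.25, h(23/12) = 29/36.
Sum = Δs · [h(13/12) + h(1.25) + h(17/12) + ...].
Sum ≈ 3.6759.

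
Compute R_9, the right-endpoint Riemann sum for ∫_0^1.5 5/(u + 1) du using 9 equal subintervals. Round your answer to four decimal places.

Δu = (1.5 − 0)/9 = 1/6.
Right endpoints: 1/6, 1/3, 0.5, 2/3, 5/6, 1, 7/6, 4/3, 1.5.
f(1/6) = 30/7, f(1/3) = 3.75, f(0.5) = 10/3, f(2/3) = 3, f(5/6) = 30/11, f(1) = 2.5, f(7/6) = 30/13, f(4/3) = 15/7, f(1.5) = 2.
Sum = Δu · [f(1/6) + f(1/3) + f(0.5) + ...].
Sum ≈ 4.3411.

4.3411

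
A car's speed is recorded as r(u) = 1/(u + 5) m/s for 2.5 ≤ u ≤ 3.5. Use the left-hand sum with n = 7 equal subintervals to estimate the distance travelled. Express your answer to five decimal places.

Δu = (3.5 − 2.5)/7 = 1/7.
Left endpoints: 2.5, 37/14, 39/14, 41/14, 43/14, 45/14, 47/14.
r(2.5) = 2/15, r(37/14) = 14/107, r(39/14) = 14/109, r(41/14) = 14/111, r(43/14) = 14/113, r(45/14) = 14/115, r(47/14) = 14/117.
Sum = Δu · [r(2.5) + r(37/14) + r(39/14) + ...].
Sum ≈ 0.12629.

0.12629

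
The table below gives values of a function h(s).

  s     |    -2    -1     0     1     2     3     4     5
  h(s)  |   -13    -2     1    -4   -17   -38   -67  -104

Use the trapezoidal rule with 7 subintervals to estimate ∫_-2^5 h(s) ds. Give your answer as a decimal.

-185.5

Δs = 1.
T_7 = (1/2)·[(-13) + 2·(-2) + 2·1 + 2·(-4) + 2·(-17) + 2·(-38) + 2·(-67) + (-104)] = -185.5.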